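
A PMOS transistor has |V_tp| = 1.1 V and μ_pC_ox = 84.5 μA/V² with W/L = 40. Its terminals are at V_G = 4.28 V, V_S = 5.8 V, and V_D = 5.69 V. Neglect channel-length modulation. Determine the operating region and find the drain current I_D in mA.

V_SG = V_S − V_G = 5.8 − 4.28 = 1.52 V; V_SD = V_S − V_D = 5.8 − 5.69 = 0.11 V.
k_p = μ_pC_ox · (W/L) = 3.38 mA/V².
V_ov = V_SG − |V_tp| = 1.52 − 1.1 = 0.42 V.
Since V_SD = 0.11 V < V_ov = 0.42 V, the device is in the triode region.
I_D = k_p [V_ov · V_SD − ½ V_SD²] = 3.38 × [0.42 × 0.11 − 0.5 × 0.11²] = 0.136 mA.

Triode; I_D = 0.136 mA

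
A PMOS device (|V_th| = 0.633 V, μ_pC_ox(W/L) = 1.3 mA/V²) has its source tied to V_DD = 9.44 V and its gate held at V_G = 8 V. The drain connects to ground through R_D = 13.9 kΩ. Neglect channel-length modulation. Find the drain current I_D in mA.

I_D = 0.423 mA

V_SG = V_DD − V_G = 9.44 − 8 = 1.44 V, so V_ov = 1.44 − 0.633 = 0.807 V.
Assume saturation: I_D = ½ k_p V_ov² = 0.5 × 1.3 × 0.807² = 0.423 mA, giving V_SD = V_DD − I_D R_D = 9.44 − 0.423 × 13.9 = 3.56 V.
V_SD = 3.56 V ≥ V_ov = 0.807 V, confirming saturation.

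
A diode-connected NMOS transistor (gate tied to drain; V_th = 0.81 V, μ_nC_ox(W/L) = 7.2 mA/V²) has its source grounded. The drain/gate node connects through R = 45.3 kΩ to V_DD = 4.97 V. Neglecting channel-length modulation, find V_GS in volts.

With gate tied to drain, V_GS = V_DS ≥ V_GS − V_th, so the device is in saturation.
KCL at the drain: ½ k_n (V_GS − V_th)² = (V_DD − V_GS)/R.
Let x = V_GS − 0.81. Then 163 x² + x − 4.16 = 0, giving x = 0.157 V (positive root), so V_GS = 0.967 V.
I_D = (V_DD − V_GS)/R = (4.97 − 0.967) / 45.3 = 0.0884 mA.

V_GS = 0.967 V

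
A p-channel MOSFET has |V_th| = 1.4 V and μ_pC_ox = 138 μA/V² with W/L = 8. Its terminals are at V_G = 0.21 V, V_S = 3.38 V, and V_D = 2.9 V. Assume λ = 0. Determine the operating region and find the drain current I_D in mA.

Triode; I_D = 0.811 mA

V_SG = V_S − V_G = 3.38 − 0.21 = 3.17 V; V_SD = V_S − V_D = 3.38 − 2.9 = 0.48 V.
k_p = μ_pC_ox · (W/L) = 1.104 mA/V².
V_ov = V_SG − |V_th| = 3.17 − 1.4 = 1.77 V.
Since V_SD = 0.48 V < V_ov = 1.77 V, the device is in the triode region.
I_D = k_p [V_ov · V_SD − ½ V_SD²] = 1.104 × [1.77 × 0.48 − 0.5 × 0.48²] = 0.811 mA.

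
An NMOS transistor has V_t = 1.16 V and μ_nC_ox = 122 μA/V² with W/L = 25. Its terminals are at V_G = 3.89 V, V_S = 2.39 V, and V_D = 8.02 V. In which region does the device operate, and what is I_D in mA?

Saturation; I_D = 0.176 mA

V_GS = V_G − V_S = 3.89 − 2.39 = 1.5 V; V_DS = V_D − V_S = 8.02 − 2.39 = 5.63 V.
k_n = μ_nC_ox · (W/L) = 3.05 mA/V².
V_ov = V_GS − V_t = 1.5 − 1.16 = 0.34 V.
Since V_DS = 5.63 V ≥ V_ov = 0.34 V, the device is in saturation.
I_D = ½ k_n V_ov² = 0.5 × 3.05 × 0.34² = 0.176 mA.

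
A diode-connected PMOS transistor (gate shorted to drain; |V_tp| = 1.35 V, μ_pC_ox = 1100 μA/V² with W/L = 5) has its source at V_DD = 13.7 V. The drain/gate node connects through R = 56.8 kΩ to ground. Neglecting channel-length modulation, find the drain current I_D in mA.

I_D = 0.213 mA

With gate tied to drain, V_SG = V_SD ≥ V_SG − |V_tp|, so the device is in saturation.
k_p = μ_pC_ox · (W/L) = 5.5 mA/V².
KCL at the drain: ½ k_p (V_SG − |V_tp|)² = (V_DD − V_SG)/R.
Let x = V_SG − 1.35. Then 156 x² + x − 12.35 = 0, giving x = 0.278 V (positive root), so V_SG = 1.63 V.
I_D = (V_DD − V_SG)/R = (13.7 − 1.63) / 56.8 = 0.213 mA.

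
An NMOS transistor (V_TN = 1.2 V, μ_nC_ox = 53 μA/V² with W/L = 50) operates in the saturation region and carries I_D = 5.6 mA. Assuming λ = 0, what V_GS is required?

V_GS = 3.26 V

k_n = μ_nC_ox · (W/L) = 2.65 mA/V².
In saturation I_D = ½ k_n (V_GS − V_TN)², so V_GS − V_TN = √(2 I_D / k_n) = √(2 × 5.6 / 2.65) = 2.06 V.
V_GS = 1.2 + 2.06 = 3.26 V.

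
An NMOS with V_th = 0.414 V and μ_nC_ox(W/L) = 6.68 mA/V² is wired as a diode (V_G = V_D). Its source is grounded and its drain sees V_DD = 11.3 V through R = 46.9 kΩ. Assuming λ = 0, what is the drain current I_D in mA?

With gate tied to drain, V_GS = V_DS ≥ V_GS − V_th, so the device is in saturation.
KCL at the drain: ½ k_n (V_GS − V_th)² = (V_DD − V_GS)/R.
Let x = V_GS − 0.414. Then 157 x² + x − 10.89 = 0, giving x = 0.26 V (positive root), so V_GS = 0.674 V.
I_D = (V_DD − V_GS)/R = (11.3 − 0.674) / 46.9 = 0.227 mA.

I_D = 0.227 mA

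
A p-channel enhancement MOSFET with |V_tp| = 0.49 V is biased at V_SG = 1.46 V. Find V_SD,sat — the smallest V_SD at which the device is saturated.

The boundary between triode and saturation is V_SD = V_SG − |V_tp| = V_ov.
V_ov = 1.46 − 0.49 = 0.97 V.

V_SD,sat = 0.970 V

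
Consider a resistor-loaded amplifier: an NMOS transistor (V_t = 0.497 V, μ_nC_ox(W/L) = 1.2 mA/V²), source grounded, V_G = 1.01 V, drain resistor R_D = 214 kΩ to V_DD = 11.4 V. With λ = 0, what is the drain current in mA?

I_D = 0.0528 mA

V_GS = V_G = 1.01 V, so V_ov = 1.01 − 0.497 = 0.513 V.
Assume saturation: I_D = ½ k_n V_ov² = 0.5 × 1.2 × 0.513² = 0.158 mA, giving V_DS = V_DD − I_D R_D = 11.4 − 0.158 × 214 = -22.4 V.
But -22.4 V < V_ov = 0.513 V, so the device is actually in triode.
In triode I_D = k_n[V_ov V_DS − ½ V_DS²] and I_D = (V_DD − V_DS)/R_D. Equating: 128 V_DS² − 132.7 V_DS + 11.4 = 0, giving V_DS = 0.0945 V (the root below V_ov).
I_D = (11.4 − 0.0945) / 214 = 0.0528 mA.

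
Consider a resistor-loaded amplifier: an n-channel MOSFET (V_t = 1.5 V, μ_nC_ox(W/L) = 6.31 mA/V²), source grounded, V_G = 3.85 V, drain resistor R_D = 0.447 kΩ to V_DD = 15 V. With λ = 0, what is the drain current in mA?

I_D = 17.4 mA

V_GS = V_G = 3.85 V, so V_ov = 3.85 − 1.5 = 2.35 V.
Assume saturation: I_D = ½ k_n V_ov² = 0.5 × 6.31 × 2.35² = 17.4 mA, giving V_DS = V_DD − I_D R_D = 15 − 17.4 × 0.447 = 7.21 V.
V_DS = 7.21 V ≥ V_ov = 2.35 V, confirming saturation.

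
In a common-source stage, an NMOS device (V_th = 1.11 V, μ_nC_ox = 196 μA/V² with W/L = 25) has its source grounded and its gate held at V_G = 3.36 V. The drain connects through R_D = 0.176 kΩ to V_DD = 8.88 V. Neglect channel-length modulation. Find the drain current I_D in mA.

V_GS = V_G = 3.36 V, so V_ov = 3.36 − 1.11 = 2.25 V.
k_n = μ_nC_ox · (W/L) = 4.9 mA/V².
Assume saturation: I_D = ½ k_n V_ov² = 0.5 × 4.9 × 2.25² = 12.4 mA, giving V_DS = V_DD − I_D R_D = 8.88 − 12.4 × 0.176 = 6.7 V.
V_DS = 6.7 V ≥ V_ov = 2.25 V, confirming saturation.

I_D = 12.4 mA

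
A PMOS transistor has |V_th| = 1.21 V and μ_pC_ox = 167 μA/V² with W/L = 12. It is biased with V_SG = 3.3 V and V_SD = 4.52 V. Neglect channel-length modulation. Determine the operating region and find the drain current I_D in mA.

k_p = μ_pC_ox · (W/L) = 2.004 mA/V².
V_ov = V_SG − |V_th| = 3.3 − 1.21 = 2.09 V.
Since V_SD = 4.52 V ≥ V_ov = 2.09 V, the device is in saturation.
I_D = ½ k_p V_ov² = 0.5 × 2.004 × 2.09² = 4.38 mA.

Saturation; I_D = 4.38 mA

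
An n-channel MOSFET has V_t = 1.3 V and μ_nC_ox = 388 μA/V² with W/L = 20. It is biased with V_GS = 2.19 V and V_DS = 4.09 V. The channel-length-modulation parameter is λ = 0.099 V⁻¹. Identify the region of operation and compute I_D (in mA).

Saturation; I_D = 4.32 mA

k_n = μ_nC_ox · (W/L) = 7.76 mA/V².
V_ov = V_GS − V_t = 2.19 − 1.3 = 0.89 V.
Since V_DS = 4.09 V ≥ V_ov = 0.89 V, the device is in saturation.
I_D = ½ k_n V_ov² (1 + λ V_DS) = 0.5 × 7.76 × 0.89² × (1 + 0.099 × 4.09) = 4.32 mA.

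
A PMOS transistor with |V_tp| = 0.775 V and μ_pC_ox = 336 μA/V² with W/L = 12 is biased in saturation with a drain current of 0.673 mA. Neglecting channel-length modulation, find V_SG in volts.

k_p = μ_pC_ox · (W/L) = 4.032 mA/V².
In saturation I_D = ½ k_p (V_SG − |V_tp|)², so V_SG − |V_tp| = √(2 I_D / k_p) = √(2 × 0.673 / 4.032) = 0.578 V.
V_SG = 0.775 + 0.578 = 1.35 V.

V_SG = 1.35 V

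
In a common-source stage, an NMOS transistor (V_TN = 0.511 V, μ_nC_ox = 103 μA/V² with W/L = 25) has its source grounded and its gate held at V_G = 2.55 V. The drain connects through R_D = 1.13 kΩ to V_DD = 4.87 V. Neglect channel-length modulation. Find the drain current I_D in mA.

V_GS = V_G = 2.55 V, so V_ov = 2.55 − 0.511 = 2.04 V.
k_n = μ_nC_ox · (W/L) = 2.575 mA/V².
Assume saturation: I_D = ½ k_n V_ov² = 0.5 × 2.575 × 2.04² = 5.35 mA, giving V_DS = V_DD − I_D R_D = 4.87 − 5.35 × 1.13 = -1.18 V.
But -1.18 V < V_ov = 2.04 V, so the device is actually in triode.
In triode I_D = k_n[V_ov V_DS − ½ V_DS²] and I_D = (V_DD − V_DS)/R_D. Equating: 1.45 V_DS² − 6.933 V_DS + 4.87 = 0, giving V_DS = 0.856 V (the root below V_ov).
I_D = (4.87 − 0.856) / 1.13 = 3.55 mA.

I_D = 3.55 mA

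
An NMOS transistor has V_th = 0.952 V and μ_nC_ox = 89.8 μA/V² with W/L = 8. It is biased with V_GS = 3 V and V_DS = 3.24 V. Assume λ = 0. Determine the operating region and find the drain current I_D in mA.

k_n = μ_nC_ox · (W/L) = 0.7184 mA/V².
V_ov = V_GS − V_th = 3 − 0.952 = 2.05 V.
Since V_DS = 3.24 V ≥ V_ov = 2.05 V, the device is in saturation.
I_D = ½ k_n V_ov² = 0.5 × 0.7184 × 2.05² = 1.51 mA.

Saturation; I_D = 1.51 mA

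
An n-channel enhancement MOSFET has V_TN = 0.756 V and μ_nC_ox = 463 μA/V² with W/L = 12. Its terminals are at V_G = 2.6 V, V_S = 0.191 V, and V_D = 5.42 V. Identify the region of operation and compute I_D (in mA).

V_GS = V_G − V_S = 2.6 − 0.191 = 2.41 V; V_DS = V_D − V_S = 5.42 − 0.191 = 5.23 V.
k_n = μ_nC_ox · (W/L) = 5.556 mA/V².
V_ov = V_GS − V_TN = 2.41 − 0.756 = 1.65 V.
Since V_DS = 5.23 V ≥ V_ov = 1.65 V, the device is in saturation.
I_D = ½ k_n V_ov² = 0.5 × 5.556 × 1.65² = 7.59 mA.

Saturation; I_D = 7.59 mA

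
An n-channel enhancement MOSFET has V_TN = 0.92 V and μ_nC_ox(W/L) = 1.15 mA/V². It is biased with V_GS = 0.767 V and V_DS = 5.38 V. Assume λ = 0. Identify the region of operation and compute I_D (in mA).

Cutoff; I_D = 0 mA

V_GS = 0.767 V < V_TN = 0.92 V, so the transistor is in cutoff.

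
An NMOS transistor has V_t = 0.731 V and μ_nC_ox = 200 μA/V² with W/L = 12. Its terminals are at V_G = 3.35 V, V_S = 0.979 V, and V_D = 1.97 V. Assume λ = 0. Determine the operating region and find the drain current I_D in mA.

V_GS = V_G − V_S = 3.35 − 0.979 = 2.37 V; V_DS = V_D − V_S = 1.97 − 0.979 = 0.991 V.
k_n = μ_nC_ox · (W/L) = 2.4 mA/V².
V_ov = V_GS − V_t = 2.37 − 0.731 = 1.64 V.
Since V_DS = 0.991 V < V_ov = 1.64 V, the device is in the triode region.
I_D = k_n [V_ov · V_DS − ½ V_DS²] = 2.4 × [1.64 × 0.991 − 0.5 × 0.991²] = 2.72 mA.

Triode; I_D = 2.72 mA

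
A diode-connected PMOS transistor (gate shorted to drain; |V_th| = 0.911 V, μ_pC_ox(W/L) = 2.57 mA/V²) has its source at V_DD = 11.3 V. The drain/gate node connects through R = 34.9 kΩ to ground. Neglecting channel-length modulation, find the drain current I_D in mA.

I_D = 0.284 mA

With gate tied to drain, V_SG = V_SD ≥ V_SG − |V_th|, so the device is in saturation.
KCL at the drain: ½ k_p (V_SG − |V_th|)² = (V_DD − V_SG)/R.
Let x = V_SG − 0.911. Then 44.8 x² + x − 10.39 = 0, giving x = 0.47 V (positive root), so V_SG = 1.38 V.
I_D = (V_DD − V_SG)/R = (11.3 − 1.38) / 34.9 = 0.284 mA.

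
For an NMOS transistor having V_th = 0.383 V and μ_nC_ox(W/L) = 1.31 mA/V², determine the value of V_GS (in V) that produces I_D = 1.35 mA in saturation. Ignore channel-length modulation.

In saturation I_D = ½ k_n (V_GS − V_th)², so V_GS − V_th = √(2 I_D / k_n) = √(2 × 1.35 / 1.31) = 1.44 V.
V_GS = 0.383 + 1.44 = 1.82 V.

V_GS = 1.82 V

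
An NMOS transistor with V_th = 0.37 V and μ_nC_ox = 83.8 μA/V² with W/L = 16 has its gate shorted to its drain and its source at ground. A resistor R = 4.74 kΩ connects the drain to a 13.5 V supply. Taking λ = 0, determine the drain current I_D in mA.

With gate tied to drain, V_GS = V_DS ≥ V_GS − V_th, so the device is in saturation.
k_n = μ_nC_ox · (W/L) = 1.341 mA/V².
KCL at the drain: ½ k_n (V_GS − V_th)² = (V_DD − V_GS)/R.
Let x = V_GS − 0.37. Then 3.18 x² + x − 13.13 = 0, giving x = 1.88 V (positive root), so V_GS = 2.25 V.
I_D = (V_DD − V_GS)/R = (13.5 − 2.25) / 4.74 = 2.37 mA.

I_D = 2.37 mA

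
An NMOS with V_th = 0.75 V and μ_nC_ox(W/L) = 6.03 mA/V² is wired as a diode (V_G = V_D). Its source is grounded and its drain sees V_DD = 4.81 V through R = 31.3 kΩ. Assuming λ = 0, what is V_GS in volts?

V_GS = 0.952 V

With gate tied to drain, V_GS = V_DS ≥ V_GS − V_th, so the device is in saturation.
KCL at the drain: ½ k_n (V_GS − V_th)² = (V_DD − V_GS)/R.
Let x = V_GS − 0.75. Then 94.4 x² + x − 4.06 = 0, giving x = 0.202 V (positive root), so V_GS = 0.952 V.
I_D = (V_DD − V_GS)/R = (4.81 − 0.952) / 31.3 = 0.123 mA.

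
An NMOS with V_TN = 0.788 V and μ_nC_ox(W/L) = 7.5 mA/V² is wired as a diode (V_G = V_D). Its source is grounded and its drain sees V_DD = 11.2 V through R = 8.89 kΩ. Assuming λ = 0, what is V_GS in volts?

With gate tied to drain, V_GS = V_DS ≥ V_GS − V_TN, so the device is in saturation.
KCL at the drain: ½ k_n (V_GS − V_TN)² = (V_DD − V_GS)/R.
Let x = V_GS − 0.788. Then 33.3 x² + x − 10.41 = 0, giving x = 0.544 V (positive root), so V_GS = 1.33 V.
I_D = (V_DD − V_GS)/R = (11.2 − 1.33) / 8.89 = 1.11 mA.

V_GS = 1.33 V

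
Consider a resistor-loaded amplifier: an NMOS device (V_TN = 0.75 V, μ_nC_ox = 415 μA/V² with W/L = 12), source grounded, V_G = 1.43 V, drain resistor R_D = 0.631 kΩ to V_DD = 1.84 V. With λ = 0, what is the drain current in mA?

I_D = 1.15 mA

V_GS = V_G = 1.43 V, so V_ov = 1.43 − 0.75 = 0.68 V.
k_n = μ_nC_ox · (W/L) = 4.98 mA/V².
Assume saturation: I_D = ½ k_n V_ov² = 0.5 × 4.98 × 0.68² = 1.15 mA, giving V_DS = V_DD − I_D R_D = 1.84 − 1.15 × 0.631 = 1.11 V.
V_DS = 1.11 V ≥ V_ov = 0.68 V, confirming saturation.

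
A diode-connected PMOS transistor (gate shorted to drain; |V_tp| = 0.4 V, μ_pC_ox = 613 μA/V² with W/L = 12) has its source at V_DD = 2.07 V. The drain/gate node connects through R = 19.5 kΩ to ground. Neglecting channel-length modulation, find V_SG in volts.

With gate tied to drain, V_SG = V_SD ≥ V_SG − |V_tp|, so the device is in saturation.
k_p = μ_pC_ox · (W/L) = 7.356 mA/V².
KCL at the drain: ½ k_p (V_SG − |V_tp|)² = (V_DD − V_SG)/R.
Let x = V_SG − 0.4. Then 71.7 x² + x − 1.67 = 0, giving x = 0.146 V (positive root), so V_SG = 0.546 V.
I_D = (V_DD − V_SG)/R = (2.07 − 0.546) / 19.5 = 0.0782 mA.

V_SG = 0.546 V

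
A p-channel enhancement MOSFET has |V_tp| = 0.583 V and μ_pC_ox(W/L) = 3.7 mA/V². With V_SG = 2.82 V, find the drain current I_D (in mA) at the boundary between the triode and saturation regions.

I_D = 9.26 mA

At the boundary V_SD = V_ov = V_SG − |V_tp| = 2.82 − 0.583 = 2.24 V.
I_D = ½ k_p V_ov² = 0.5 × 3.7 × 2.24² = 9.26 mA.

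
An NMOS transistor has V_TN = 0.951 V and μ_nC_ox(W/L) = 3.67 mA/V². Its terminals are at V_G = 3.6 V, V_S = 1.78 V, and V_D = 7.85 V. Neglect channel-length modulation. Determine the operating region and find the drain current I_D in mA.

V_GS = V_G − V_S = 3.6 − 1.78 = 1.82 V; V_DS = V_D − V_S = 7.85 − 1.78 = 6.07 V.
V_ov = V_GS − V_TN = 1.82 − 0.951 = 0.869 V.
Since V_DS = 6.07 V ≥ V_ov = 0.869 V, the device is in saturation.
I_D = ½ k_n V_ov² = 0.5 × 3.67 × 0.869² = 1.39 mA.

Saturation; I_D = 1.39 mA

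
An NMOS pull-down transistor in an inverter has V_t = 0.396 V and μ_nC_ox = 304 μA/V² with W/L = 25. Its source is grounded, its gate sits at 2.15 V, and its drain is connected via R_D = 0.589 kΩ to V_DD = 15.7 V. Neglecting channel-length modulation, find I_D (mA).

I_D = 11.7 mA

V_GS = V_G = 2.15 V, so V_ov = 2.15 − 0.396 = 1.75 V.
k_n = μ_nC_ox · (W/L) = 7.6 mA/V².
Assume saturation: I_D = ½ k_n V_ov² = 0.5 × 7.6 × 1.75² = 11.7 mA, giving V_DS = V_DD − I_D R_D = 15.7 − 11.7 × 0.589 = 8.81 V.
V_DS = 8.81 V ≥ V_ov = 1.75 V, confirming saturation.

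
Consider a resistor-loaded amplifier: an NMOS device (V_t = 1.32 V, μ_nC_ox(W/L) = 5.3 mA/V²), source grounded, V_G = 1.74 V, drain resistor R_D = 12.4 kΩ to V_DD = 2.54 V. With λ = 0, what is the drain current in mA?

V_GS = V_G = 1.74 V, so V_ov = 1.74 − 1.32 = 0.42 V.
Assume saturation: I_D = ½ k_n V_ov² = 0.5 × 5.3 × 0.42² = 0.467 mA, giving V_DS = V_DD − I_D R_D = 2.54 − 0.467 × 12.4 = -3.26 V.
But -3.26 V < V_ov = 0.42 V, so the device is actually in triode.
In triode I_D = k_n[V_ov V_DS − ½ V_DS²] and I_D = (V_DD − V_DS)/R_D. Equating: 32.9 V_DS² − 28.6 V_DS + 2.54 = 0, giving V_DS = 0.1 V (the root below V_ov).
I_D = (2.54 − 0.1) / 12.4 = 0.197 mA.

I_D = 0.197 mA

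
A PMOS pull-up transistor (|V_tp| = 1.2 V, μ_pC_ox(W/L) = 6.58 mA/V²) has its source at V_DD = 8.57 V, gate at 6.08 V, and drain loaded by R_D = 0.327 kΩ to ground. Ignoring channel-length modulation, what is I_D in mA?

V_SG = V_DD − V_G = 8.57 − 6.08 = 2.49 V, so V_ov = 2.49 − 1.2 = 1.29 V.
Assume saturation: I_D = ½ k_p V_ov² = 0.5 × 6.58 × 1.29² = 5.47 mA, giving V_SD = V_DD − I_D R_D = 8.57 − 5.47 × 0.327 = 6.78 V.
V_SD = 6.78 V ≥ V_ov = 1.29 V, confirming saturation.

I_D = 5.47 mA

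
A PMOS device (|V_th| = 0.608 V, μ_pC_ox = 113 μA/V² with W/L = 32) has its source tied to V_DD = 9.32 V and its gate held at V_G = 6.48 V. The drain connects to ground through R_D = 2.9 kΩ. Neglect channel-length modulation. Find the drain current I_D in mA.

I_D = 3.07 mA

V_SG = V_DD − V_G = 9.32 − 6.48 = 2.84 V, so V_ov = 2.84 − 0.608 = 2.23 V.
k_p = μ_pC_ox · (W/L) = 3.616 mA/V².
Assume saturation: I_D = ½ k_p V_ov² = 0.5 × 3.616 × 2.23² = 9.01 mA, giving V_SD = V_DD − I_D R_D = 9.32 − 9.01 × 2.9 = -16.8 V.
But -16.8 V < V_ov = 2.23 V, so the device is actually in triode.
In triode I_D = k_p[V_ov V_SD − ½ V_SD²] and I_D = (V_DD − V_SD)/R_D. Equating: 5.24 V_SD² − 24.41 V_SD + 9.32 = 0, giving V_SD = 0.42 V (the root below V_ov).
I_D = (9.32 − 0.42) / 2.9 = 3.07 mA.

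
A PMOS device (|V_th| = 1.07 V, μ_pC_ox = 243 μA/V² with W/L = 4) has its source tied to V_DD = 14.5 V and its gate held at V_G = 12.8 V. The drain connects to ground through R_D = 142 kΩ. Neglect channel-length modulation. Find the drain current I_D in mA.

I_D = 0.101 mA

V_SG = V_DD − V_G = 14.5 − 12.8 = 1.7 V, so V_ov = 1.7 − 1.07 = 0.63 V.
k_p = μ_pC_ox · (W/L) = 0.972 mA/V².
Assume saturation: I_D = ½ k_p V_ov² = 0.5 × 0.972 × 0.63² = 0.193 mA, giving V_SD = V_DD − I_D R_D = 14.5 − 0.193 × 142 = -12.9 V.
But -12.9 V < V_ov = 0.63 V, so the device is actually in triode.
In triode I_D = k_p[V_ov V_SD − ½ V_SD²] and I_D = (V_DD − V_SD)/R_D. Equating: 69 V_SD² − 87.96 V_SD + 14.5 = 0, giving V_SD = 0.195 V (the root below V_ov).
I_D = (14.5 − 0.195) / 142 = 0.101 mA.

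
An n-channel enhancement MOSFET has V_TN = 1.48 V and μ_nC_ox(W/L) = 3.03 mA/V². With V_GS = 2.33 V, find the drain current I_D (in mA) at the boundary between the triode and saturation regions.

I_D = 1.09 mA

At the boundary V_DS = V_ov = V_GS − V_TN = 2.33 − 1.48 = 0.85 V.
I_D = ½ k_n V_ov² = 0.5 × 3.03 × 0.85² = 1.09 mA.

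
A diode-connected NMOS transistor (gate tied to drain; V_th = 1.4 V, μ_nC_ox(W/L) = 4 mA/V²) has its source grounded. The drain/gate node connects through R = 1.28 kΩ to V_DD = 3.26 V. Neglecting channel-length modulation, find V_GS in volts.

V_GS = 2.08 V

With gate tied to drain, V_GS = V_DS ≥ V_GS − V_th, so the device is in saturation.
KCL at the drain: ½ k_n (V_GS − V_th)² = (V_DD − V_GS)/R.
Let x = V_GS − 1.4. Then 2.56 x² + x − 1.86 = 0, giving x = 0.679 V (positive root), so V_GS = 2.08 V.
I_D = (V_DD − V_GS)/R = (3.26 − 2.08) / 1.28 = 0.923 mA.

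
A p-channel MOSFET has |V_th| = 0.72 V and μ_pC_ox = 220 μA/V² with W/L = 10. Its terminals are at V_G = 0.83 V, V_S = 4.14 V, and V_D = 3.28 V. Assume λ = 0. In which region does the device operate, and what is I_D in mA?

Triode; I_D = 4.09 mA

V_SG = V_S − V_G = 4.14 − 0.83 = 3.31 V; V_SD = V_S − V_D = 4.14 − 3.28 = 0.86 V.
k_p = μ_pC_ox · (W/L) = 2.2 mA/V².
V_ov = V_SG − |V_th| = 3.31 − 0.72 = 2.59 V.
Since V_SD = 0.86 V < V_ov = 2.59 V, the device is in the triode region.
I_D = k_p [V_ov · V_SD − ½ V_SD²] = 2.2 × [2.59 × 0.86 − 0.5 × 0.86²] = 4.09 mA.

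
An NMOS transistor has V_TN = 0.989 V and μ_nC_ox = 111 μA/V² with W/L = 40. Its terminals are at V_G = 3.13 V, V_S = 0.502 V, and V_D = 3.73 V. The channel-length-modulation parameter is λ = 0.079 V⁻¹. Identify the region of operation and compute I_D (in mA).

Saturation; I_D = 7.48 mA

V_GS = V_G − V_S = 3.13 − 0.502 = 2.63 V; V_DS = V_D − V_S = 3.73 − 0.502 = 3.23 V.
k_n = μ_nC_ox · (W/L) = 4.44 mA/V².
V_ov = V_GS − V_TN = 2.63 − 0.989 = 1.64 V.
Since V_DS = 3.23 V ≥ V_ov = 1.64 V, the device is in saturation.
I_D = ½ k_n V_ov² (1 + λ V_DS) = 0.5 × 4.44 × 1.64² × (1 + 0.079 × 3.23) = 7.48 mA.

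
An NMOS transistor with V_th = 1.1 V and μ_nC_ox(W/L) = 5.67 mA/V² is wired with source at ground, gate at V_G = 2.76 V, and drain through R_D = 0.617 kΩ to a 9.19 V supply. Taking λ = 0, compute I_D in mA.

V_GS = V_G = 2.76 V, so V_ov = 2.76 − 1.1 = 1.66 V.
Assume saturation: I_D = ½ k_n V_ov² = 0.5 × 5.67 × 1.66² = 7.81 mA, giving V_DS = V_DD − I_D R_D = 9.19 − 7.81 × 0.617 = 4.37 V.
V_DS = 4.37 V ≥ V_ov = 1.66 V, confirming saturation.

I_D = 7.81 mA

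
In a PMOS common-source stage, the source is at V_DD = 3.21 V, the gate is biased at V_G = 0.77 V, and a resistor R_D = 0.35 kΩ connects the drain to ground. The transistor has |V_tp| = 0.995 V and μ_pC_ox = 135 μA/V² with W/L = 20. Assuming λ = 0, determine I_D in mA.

I_D = 2.82 mA

V_SG = V_DD − V_G = 3.21 − 0.77 = 2.44 V, so V_ov = 2.44 − 0.995 = 1.44 V.
k_p = μ_pC_ox · (W/L) = 2.7 mA/V².
Assume saturation: I_D = ½ k_p V_ov² = 0.5 × 2.7 × 1.44² = 2.82 mA, giving V_SD = V_DD − I_D R_D = 3.21 − 2.82 × 0.35 = 2.22 V.
V_SD = 2.22 V ≥ V_ov = 1.44 V, confirming saturation.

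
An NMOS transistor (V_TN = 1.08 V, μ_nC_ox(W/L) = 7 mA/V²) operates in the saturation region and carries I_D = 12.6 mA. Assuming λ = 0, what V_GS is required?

V_GS = 2.98 V

In saturation I_D = ½ k_n (V_GS − V_TN)², so V_GS − V_TN = √(2 I_D / k_n) = √(2 × 12.6 / 7) = 1.9 V.
V_GS = 1.08 + 1.9 = 2.98 V.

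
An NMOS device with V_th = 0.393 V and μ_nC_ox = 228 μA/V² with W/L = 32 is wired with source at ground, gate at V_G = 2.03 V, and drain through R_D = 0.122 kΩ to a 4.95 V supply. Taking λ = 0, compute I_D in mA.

I_D = 9.78 mA

V_GS = V_G = 2.03 V, so V_ov = 2.03 − 0.393 = 1.64 V.
k_n = μ_nC_ox · (W/L) = 7.296 mA/V².
Assume saturation: I_D = ½ k_n V_ov² = 0.5 × 7.296 × 1.64² = 9.78 mA, giving V_DS = V_DD − I_D R_D = 4.95 − 9.78 × 0.122 = 3.76 V.
V_DS = 3.76 V ≥ V_ov = 1.64 V, confirming saturation.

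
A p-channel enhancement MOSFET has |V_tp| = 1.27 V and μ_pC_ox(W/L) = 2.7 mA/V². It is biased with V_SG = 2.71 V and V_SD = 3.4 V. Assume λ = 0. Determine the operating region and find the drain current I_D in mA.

V_ov = V_SG − |V_tp| = 2.71 − 1.27 = 1.44 V.
Since V_SD = 3.4 V ≥ V_ov = 1.44 V, the device is in saturation.
I_D = ½ k_p V_ov² = 0.5 × 2.7 × 1.44² = 2.8 mA.

Saturation; I_D = 2.80 mA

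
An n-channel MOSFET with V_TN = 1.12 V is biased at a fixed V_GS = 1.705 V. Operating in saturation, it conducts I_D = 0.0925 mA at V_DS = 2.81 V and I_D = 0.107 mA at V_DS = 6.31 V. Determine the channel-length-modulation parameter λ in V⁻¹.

With V_GS fixed, I_D ∝ (1 + λ V_DS) in saturation, so I_D2/I_D1 = (1 + λ V_DS2)/(1 + λ V_DS1).
0.107/0.0925 = 1.157 = (1 + 6.31 λ)/(1 + 2.81 λ).
Solving: λ (I_D1 V_DS2 − I_D2 V_DS1) = I_D2 − I_D1, so λ = (0.107 − 0.0925) / (0.0925 × 6.31 − 0.107 × 2.81) = 0.0145 / 0.283 = 0.0512 V⁻¹.

λ = 0.0512 V⁻¹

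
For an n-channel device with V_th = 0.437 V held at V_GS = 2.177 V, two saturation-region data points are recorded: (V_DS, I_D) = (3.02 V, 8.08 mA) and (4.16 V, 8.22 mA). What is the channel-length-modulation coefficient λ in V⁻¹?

λ = 0.0159 V⁻¹

With V_GS fixed, I_D ∝ (1 + λ V_DS) in saturation, so I_D2/I_D1 = (1 + λ V_DS2)/(1 + λ V_DS1).
8.22/8.08 = 1.017 = (1 + 4.16 λ)/(1 + 3.02 λ).
Solving: λ (I_D1 V_DS2 − I_D2 V_DS1) = I_D2 − I_D1, so λ = (8.22 − 8.08) / (8.08 × 4.16 − 8.22 × 3.02) = 0.14 / 8.79 = 0.0159 V⁻¹.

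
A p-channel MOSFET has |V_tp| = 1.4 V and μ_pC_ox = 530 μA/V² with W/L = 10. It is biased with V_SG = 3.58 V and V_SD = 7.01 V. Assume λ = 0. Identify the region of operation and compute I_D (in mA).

Saturation; I_D = 12.6 mA

k_p = μ_pC_ox · (W/L) = 5.3 mA/V².
V_ov = V_SG − |V_tp| = 3.58 − 1.4 = 2.18 V.
Since V_SD = 7.01 V ≥ V_ov = 2.18 V, the device is in saturation.
I_D = ½ k_p V_ov² = 0.5 × 5.3 × 2.18² = 12.6 mA.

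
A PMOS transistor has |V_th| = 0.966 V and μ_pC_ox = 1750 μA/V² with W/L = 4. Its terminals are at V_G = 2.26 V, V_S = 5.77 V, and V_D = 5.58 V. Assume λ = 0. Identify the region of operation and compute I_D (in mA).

V_SG = V_S − V_G = 5.77 − 2.26 = 3.51 V; V_SD = V_S − V_D = 5.77 − 5.58 = 0.19 V.
k_p = μ_pC_ox · (W/L) = 7 mA/V².
V_ov = V_SG − |V_th| = 3.51 − 0.966 = 2.54 V.
Since V_SD = 0.19 V < V_ov = 2.54 V, the device is in the triode region.
I_D = k_p [V_ov · V_SD − ½ V_SD²] = 7 × [2.54 × 0.19 − 0.5 × 0.19²] = 3.26 mA.

Triode; I_D = 3.26 mA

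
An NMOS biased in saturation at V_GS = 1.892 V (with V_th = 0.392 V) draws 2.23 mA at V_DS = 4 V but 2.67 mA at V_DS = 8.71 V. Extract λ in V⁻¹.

λ = 0.0503 V⁻¹

With V_GS fixed, I_D ∝ (1 + λ V_DS) in saturation, so I_D2/I_D1 = (1 + λ V_DS2)/(1 + λ V_DS1).
2.67/2.23 = 1.197 = (1 + 8.71 λ)/(1 + 4 λ).
Solving: λ (I_D1 V_DS2 − I_D2 V_DS1) = I_D2 − I_D1, so λ = (2.67 − 2.23) / (2.23 × 8.71 − 2.67 × 4) = 0.44 / 8.74 = 0.0503 V⁻¹.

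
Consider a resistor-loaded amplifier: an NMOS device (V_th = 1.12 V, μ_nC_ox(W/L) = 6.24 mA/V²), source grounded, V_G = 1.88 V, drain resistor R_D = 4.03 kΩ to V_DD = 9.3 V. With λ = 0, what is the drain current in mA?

V_GS = V_G = 1.88 V, so V_ov = 1.88 − 1.12 = 0.76 V.
Assume saturation: I_D = ½ k_n V_ov² = 0.5 × 6.24 × 0.76² = 1.8 mA, giving V_DS = V_DD − I_D R_D = 9.3 − 1.8 × 4.03 = 2.04 V.
V_DS = 2.04 V ≥ V_ov = 0.76 V, confirming saturation.

I_D = 1.80 mA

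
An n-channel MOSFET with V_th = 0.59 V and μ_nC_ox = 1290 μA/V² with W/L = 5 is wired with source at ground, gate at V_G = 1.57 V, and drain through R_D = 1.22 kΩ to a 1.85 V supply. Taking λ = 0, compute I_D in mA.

I_D = 1.32 mA

V_GS = V_G = 1.57 V, so V_ov = 1.57 − 0.59 = 0.98 V.
k_n = μ_nC_ox · (W/L) = 6.45 mA/V².
Assume saturation: I_D = ½ k_n V_ov² = 0.5 × 6.45 × 0.98² = 3.1 mA, giving V_DS = V_DD − I_D R_D = 1.85 − 3.1 × 1.22 = -1.93 V.
But -1.93 V < V_ov = 0.98 V, so the device is actually in triode.
In triode I_D = k_n[V_ov V_DS − ½ V_DS²] and I_D = (V_DD − V_DS)/R_D. Equating: 3.93 V_DS² − 8.712 V_DS + 1.85 = 0, giving V_DS = 0.238 V (the root below V_ov).
I_D = (1.85 − 0.238) / 1.22 = 1.32 mA.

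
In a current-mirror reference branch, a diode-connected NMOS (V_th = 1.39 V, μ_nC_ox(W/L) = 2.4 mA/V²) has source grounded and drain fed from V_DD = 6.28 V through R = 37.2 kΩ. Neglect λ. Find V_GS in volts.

V_GS = 1.71 V

With gate tied to drain, V_GS = V_DS ≥ V_GS − V_th, so the device is in saturation.
KCL at the drain: ½ k_n (V_GS − V_th)² = (V_DD − V_GS)/R.
Let x = V_GS − 1.39. Then 44.6 x² + x − 4.89 = 0, giving x = 0.32 V (positive root), so V_GS = 1.71 V.
I_D = (V_DD − V_GS)/R = (6.28 − 1.71) / 37.2 = 0.123 mA.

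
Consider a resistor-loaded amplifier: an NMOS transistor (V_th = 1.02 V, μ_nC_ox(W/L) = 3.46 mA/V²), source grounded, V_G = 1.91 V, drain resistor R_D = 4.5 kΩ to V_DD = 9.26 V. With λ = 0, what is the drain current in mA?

V_GS = V_G = 1.91 V, so V_ov = 1.91 − 1.02 = 0.89 V.
Assume saturation: I_D = ½ k_n V_ov² = 0.5 × 3.46 × 0.89² = 1.37 mA, giving V_DS = V_DD − I_D R_D = 9.26 − 1.37 × 4.5 = 3.09 V.
V_DS = 3.09 V ≥ V_ov = 0.89 V, confirming saturation.

I_D = 1.37 mA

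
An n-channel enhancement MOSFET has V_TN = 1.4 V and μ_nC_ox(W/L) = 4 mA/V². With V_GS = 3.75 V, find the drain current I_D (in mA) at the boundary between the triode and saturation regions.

I_D = 11.0 mA

At the boundary V_DS = V_ov = V_GS − V_TN = 3.75 − 1.4 = 2.35 V.
I_D = ½ k_n V_ov² = 0.5 × 4 × 2.35² = 11 mA.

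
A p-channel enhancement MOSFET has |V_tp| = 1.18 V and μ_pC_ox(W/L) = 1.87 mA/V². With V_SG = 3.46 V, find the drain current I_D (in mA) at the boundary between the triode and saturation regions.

At the boundary V_SD = V_ov = V_SG − |V_tp| = 3.46 − 1.18 = 2.28 V.
I_D = ½ k_p V_ov² = 0.5 × 1.87 × 2.28² = 4.86 mA.

I_D = 4.86 mA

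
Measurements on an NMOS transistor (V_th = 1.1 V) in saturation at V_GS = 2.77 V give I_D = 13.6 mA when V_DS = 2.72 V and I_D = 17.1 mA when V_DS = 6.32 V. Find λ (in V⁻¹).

λ = 0.0887 V⁻¹

With V_GS fixed, I_D ∝ (1 + λ V_DS) in saturation, so I_D2/I_D1 = (1 + λ V_DS2)/(1 + λ V_DS1).
17.1/13.6 = 1.257 = (1 + 6.32 λ)/(1 + 2.72 λ).
Solving: λ (I_D1 V_DS2 − I_D2 V_DS1) = I_D2 − I_D1, so λ = (17.1 − 13.6) / (13.6 × 6.32 − 17.1 × 2.72) = 3.5 / 39.4 = 0.0887 V⁻¹.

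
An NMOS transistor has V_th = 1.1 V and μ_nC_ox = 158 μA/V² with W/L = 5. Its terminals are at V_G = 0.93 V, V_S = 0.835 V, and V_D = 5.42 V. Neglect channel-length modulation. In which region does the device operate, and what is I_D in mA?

Cutoff; I_D = 0 mA

V_GS = V_G − V_S = 0.93 − 0.835 = 0.095 V; V_DS = V_D − V_S = 5.42 − 0.835 = 4.58 V.
V_GS = 0.095 V < V_th = 1.1 V, so the transistor is in cutoff.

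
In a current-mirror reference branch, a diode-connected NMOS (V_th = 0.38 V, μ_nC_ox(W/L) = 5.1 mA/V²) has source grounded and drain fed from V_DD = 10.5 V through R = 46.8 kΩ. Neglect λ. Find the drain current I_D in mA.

With gate tied to drain, V_GS = V_DS ≥ V_GS − V_th, so the device is in saturation.
KCL at the drain: ½ k_n (V_GS − V_th)² = (V_DD − V_GS)/R.
Let x = V_GS − 0.38. Then 119 x² + x − 10.12 = 0, giving x = 0.287 V (positive root), so V_GS = 0.667 V.
I_D = (V_DD − V_GS)/R = (10.5 − 0.667) / 46.8 = 0.21 mA.

I_D = 0.210 mA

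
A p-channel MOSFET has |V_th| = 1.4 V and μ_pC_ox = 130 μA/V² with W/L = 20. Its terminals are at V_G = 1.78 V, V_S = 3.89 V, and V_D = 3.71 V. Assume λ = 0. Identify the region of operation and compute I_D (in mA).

Triode; I_D = 0.290 mA

V_SG = V_S − V_G = 3.89 − 1.78 = 2.11 V; V_SD = V_S − V_D = 3.89 − 3.71 = 0.18 V.
k_p = μ_pC_ox · (W/L) = 2.6 mA/V².
V_ov = V_SG − |V_th| = 2.11 − 1.4 = 0.71 V.
Since V_SD = 0.18 V < V_ov = 0.71 V, the device is in the triode region.
I_D = k_p [V_ov · V_SD − ½ V_SD²] = 2.6 × [0.71 × 0.18 − 0.5 × 0.18²] = 0.29 mA.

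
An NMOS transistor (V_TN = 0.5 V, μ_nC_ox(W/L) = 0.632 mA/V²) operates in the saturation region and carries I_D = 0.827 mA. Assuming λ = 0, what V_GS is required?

V_GS = 2.12 V

In saturation I_D = ½ k_n (V_GS − V_TN)², so V_GS − V_TN = √(2 I_D / k_n) = √(2 × 0.827 / 0.632) = 1.62 V.
V_GS = 0.5 + 1.62 = 2.12 V.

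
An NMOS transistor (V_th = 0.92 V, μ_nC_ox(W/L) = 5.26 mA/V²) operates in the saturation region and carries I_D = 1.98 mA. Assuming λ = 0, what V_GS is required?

V_GS = 1.79 V

In saturation I_D = ½ k_n (V_GS − V_th)², so V_GS − V_th = √(2 I_D / k_n) = √(2 × 1.98 / 5.26) = 0.868 V.
V_GS = 0.92 + 0.868 = 1.79 V.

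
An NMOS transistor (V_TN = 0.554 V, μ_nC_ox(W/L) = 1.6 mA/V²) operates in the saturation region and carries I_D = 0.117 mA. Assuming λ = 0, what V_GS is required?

V_GS = 0.936 V

In saturation I_D = ½ k_n (V_GS − V_TN)², so V_GS − V_TN = √(2 I_D / k_n) = √(2 × 0.117 / 1.6) = 0.382 V.
V_GS = 0.554 + 0.382 = 0.936 V.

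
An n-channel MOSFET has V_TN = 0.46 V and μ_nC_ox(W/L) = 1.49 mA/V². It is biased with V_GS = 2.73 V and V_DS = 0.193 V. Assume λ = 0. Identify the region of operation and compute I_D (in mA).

Triode; I_D = 0.625 mA

V_ov = V_GS − V_TN = 2.73 − 0.46 = 2.27 V.
Since V_DS = 0.193 V < V_ov = 2.27 V, the device is in the triode region.
I_D = k_n [V_ov · V_DS − ½ V_DS²] = 1.49 × [2.27 × 0.193 − 0.5 × 0.193²] = 0.625 mA.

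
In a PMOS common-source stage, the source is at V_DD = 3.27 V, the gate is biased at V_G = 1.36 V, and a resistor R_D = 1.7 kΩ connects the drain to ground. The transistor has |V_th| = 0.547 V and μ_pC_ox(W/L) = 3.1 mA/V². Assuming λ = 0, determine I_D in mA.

I_D = 1.65 mA

V_SG = V_DD − V_G = 3.27 − 1.36 = 1.91 V, so V_ov = 1.91 − 0.547 = 1.36 V.
Assume saturation: I_D = ½ k_p V_ov² = 0.5 × 3.1 × 1.36² = 2.88 mA, giving V_SD = V_DD − I_D R_D = 3.27 − 2.88 × 1.7 = -1.63 V.
But -1.63 V < V_ov = 1.36 V, so the device is actually in triode.
In triode I_D = k_p[V_ov V_SD − ½ V_SD²] and I_D = (V_DD − V_SD)/R_D. Equating: 2.63 V_SD² − 8.183 V_SD + 3.27 = 0, giving V_SD = 0.471 V (the root below V_ov).
I_D = (3.27 − 0.471) / 1.7 = 1.65 mA.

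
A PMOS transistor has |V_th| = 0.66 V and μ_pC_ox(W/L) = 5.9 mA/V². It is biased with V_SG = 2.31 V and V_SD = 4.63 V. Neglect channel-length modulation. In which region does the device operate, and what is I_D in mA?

V_ov = V_SG − |V_th| = 2.31 − 0.66 = 1.65 V.
Since V_SD = 4.63 V ≥ V_ov = 1.65 V, the device is in saturation.
I_D = ½ k_p V_ov² = 0.5 × 5.9 × 1.65² = 8.03 mA.

Saturation; I_D = 8.03 mA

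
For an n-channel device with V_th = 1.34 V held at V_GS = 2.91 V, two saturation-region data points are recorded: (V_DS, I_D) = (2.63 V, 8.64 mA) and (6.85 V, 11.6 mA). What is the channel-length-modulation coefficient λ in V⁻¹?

λ = 0.103 V⁻¹

With V_GS fixed, I_D ∝ (1 + λ V_DS) in saturation, so I_D2/I_D1 = (1 + λ V_DS2)/(1 + λ V_DS1).
11.6/8.64 = 1.343 = (1 + 6.85 λ)/(1 + 2.63 λ).
Solving: λ (I_D1 V_DS2 − I_D2 V_DS1) = I_D2 − I_D1, so λ = (11.6 − 8.64) / (8.64 × 6.85 − 11.6 × 2.63) = 2.96 / 28.7 = 0.103 V⁻¹.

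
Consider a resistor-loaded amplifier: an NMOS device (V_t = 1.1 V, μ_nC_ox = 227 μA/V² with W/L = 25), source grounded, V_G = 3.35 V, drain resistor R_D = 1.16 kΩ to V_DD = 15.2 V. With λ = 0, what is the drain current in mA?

I_D = 12.0 mA

V_GS = V_G = 3.35 V, so V_ov = 3.35 − 1.1 = 2.25 V.
k_n = μ_nC_ox · (W/L) = 5.675 mA/V².
Assume saturation: I_D = ½ k_n V_ov² = 0.5 × 5.675 × 2.25² = 14.4 mA, giving V_DS = V_DD − I_D R_D = 15.2 − 14.4 × 1.16 = -1.46 V.
But -1.46 V < V_ov = 2.25 V, so the device is actually in triode.
In triode I_D = k_n[V_ov V_DS − ½ V_DS²] and I_D = (V_DD − V_DS)/R_D. Equating: 3.29 V_DS² − 15.81 V_DS + 15.2 = 0, giving V_DS = 1.33 V (the root below V_ov).
I_D = (15.2 − 1.33) / 1.16 = 12 mA.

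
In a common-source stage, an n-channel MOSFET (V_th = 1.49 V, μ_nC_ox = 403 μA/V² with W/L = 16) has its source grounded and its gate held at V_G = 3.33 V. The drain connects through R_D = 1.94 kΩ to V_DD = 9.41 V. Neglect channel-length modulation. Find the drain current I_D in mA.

V_GS = V_G = 3.33 V, so V_ov = 3.33 − 1.49 = 1.84 V.
k_n = μ_nC_ox · (W/L) = 6.448 mA/V².
Assume saturation: I_D = ½ k_n V_ov² = 0.5 × 6.448 × 1.84² = 10.9 mA, giving V_DS = V_DD − I_D R_D = 9.41 − 10.9 × 1.94 = -11.8 V.
But -11.8 V < V_ov = 1.84 V, so the device is actually in triode.
In triode I_D = k_n[V_ov V_DS − ½ V_DS²] and I_D = (V_DD − V_DS)/R_D. Equating: 6.25 V_DS² − 24.02 V_DS + 9.41 = 0, giving V_DS = 0.443 V (the root below V_ov).
I_D = (9.41 − 0.443) / 1.94 = 4.62 mA.

I_D = 4.62 mA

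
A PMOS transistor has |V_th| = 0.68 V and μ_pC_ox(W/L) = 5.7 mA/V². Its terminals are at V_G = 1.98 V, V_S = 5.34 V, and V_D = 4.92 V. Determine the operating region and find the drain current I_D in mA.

V_SG = V_S − V_G = 5.34 − 1.98 = 3.36 V; V_SD = V_S − V_D = 5.34 − 4.92 = 0.42 V.
V_ov = V_SG − |V_th| = 3.36 − 0.68 = 2.68 V.
Since V_SD = 0.42 V < V_ov = 2.68 V, the device is in the triode region.
I_D = k_p [V_ov · V_SD − ½ V_SD²] = 5.7 × [2.68 × 0.42 − 0.5 × 0.42²] = 5.91 mA.

Triode; I_D = 5.91 mA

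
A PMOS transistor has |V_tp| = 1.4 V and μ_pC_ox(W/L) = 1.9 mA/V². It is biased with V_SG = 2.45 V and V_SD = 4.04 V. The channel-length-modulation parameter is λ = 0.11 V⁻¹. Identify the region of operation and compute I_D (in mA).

Saturation; I_D = 1.51 mA

V_ov = V_SG − |V_tp| = 2.45 − 1.4 = 1.05 V.
Since V_SD = 4.04 V ≥ V_ov = 1.05 V, the device is in saturation.
I_D = ½ k_p V_ov² (1 + λ V_SD) = 0.5 × 1.9 × 1.05² × (1 + 0.11 × 4.04) = 1.51 mA.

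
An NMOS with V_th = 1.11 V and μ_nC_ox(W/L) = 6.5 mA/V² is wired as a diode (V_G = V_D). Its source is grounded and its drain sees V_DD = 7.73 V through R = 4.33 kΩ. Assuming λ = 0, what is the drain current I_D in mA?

With gate tied to drain, V_GS = V_DS ≥ V_GS − V_th, so the device is in saturation.
KCL at the drain: ½ k_n (V_GS − V_th)² = (V_DD − V_GS)/R.
Let x = V_GS − 1.11. Then 14.1 x² + x − 6.62 = 0, giving x = 0.651 V (positive root), so V_GS = 1.76 V.
I_D = (V_DD − V_GS)/R = (7.73 − 1.76) / 4.33 = 1.38 mA.

I_D = 1.38 mA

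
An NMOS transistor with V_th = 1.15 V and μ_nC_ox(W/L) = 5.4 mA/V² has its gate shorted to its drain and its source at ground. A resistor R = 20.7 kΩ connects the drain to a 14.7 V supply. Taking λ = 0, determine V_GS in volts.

V_GS = 1.63 V

With gate tied to drain, V_GS = V_DS ≥ V_GS − V_th, so the device is in saturation.
KCL at the drain: ½ k_n (V_GS − V_th)² = (V_DD − V_GS)/R.
Let x = V_GS − 1.15. Then 55.9 x² + x − 13.55 = 0, giving x = 0.484 V (positive root), so V_GS = 1.63 V.
I_D = (V_DD − V_GS)/R = (14.7 − 1.63) / 20.7 = 0.631 mA.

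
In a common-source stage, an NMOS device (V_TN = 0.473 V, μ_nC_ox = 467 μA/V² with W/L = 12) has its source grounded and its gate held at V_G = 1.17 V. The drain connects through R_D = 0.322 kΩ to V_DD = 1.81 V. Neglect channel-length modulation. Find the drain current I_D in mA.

I_D = 1.36 mA

V_GS = V_G = 1.17 V, so V_ov = 1.17 − 0.473 = 0.697 V.
k_n = μ_nC_ox · (W/L) = 5.604 mA/V².
Assume saturation: I_D = ½ k_n V_ov² = 0.5 × 5.604 × 0.697² = 1.36 mA, giving V_DS = V_DD − I_D R_D = 1.81 − 1.36 × 0.322 = 1.37 V.
V_DS = 1.37 V ≥ V_ov = 0.697 V, confirming saturation.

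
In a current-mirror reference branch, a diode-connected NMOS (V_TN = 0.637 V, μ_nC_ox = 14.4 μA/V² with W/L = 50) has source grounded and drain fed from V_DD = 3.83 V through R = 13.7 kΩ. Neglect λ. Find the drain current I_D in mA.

I_D = 0.181 mA

With gate tied to drain, V_GS = V_DS ≥ V_GS − V_TN, so the device is in saturation.
k_n = μ_nC_ox · (W/L) = 0.72 mA/V².
KCL at the drain: ½ k_n (V_GS − V_TN)² = (V_DD − V_GS)/R.
Let x = V_GS − 0.637. Then 4.93 x² + x − 3.193 = 0, giving x = 0.71 V (positive root), so V_GS = 1.35 V.
I_D = (V_DD − V_GS)/R = (3.83 − 1.35) / 13.7 = 0.181 mA.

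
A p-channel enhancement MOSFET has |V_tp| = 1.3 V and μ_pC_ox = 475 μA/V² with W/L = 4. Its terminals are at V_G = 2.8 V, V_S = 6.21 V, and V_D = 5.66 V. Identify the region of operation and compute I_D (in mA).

Triode; I_D = 1.92 mA

V_SG = V_S − V_G = 6.21 − 2.8 = 3.41 V; V_SD = V_S − V_D = 6.21 − 5.66 = 0.55 V.
k_p = μ_pC_ox · (W/L) = 1.9 mA/V².
V_ov = V_SG − |V_tp| = 3.41 − 1.3 = 2.11 V.
Since V_SD = 0.55 V < V_ov = 2.11 V, the device is in the triode region.
I_D = k_p [V_ov · V_SD − ½ V_SD²] = 1.9 × [2.11 × 0.55 − 0.5 × 0.55²] = 1.92 mA.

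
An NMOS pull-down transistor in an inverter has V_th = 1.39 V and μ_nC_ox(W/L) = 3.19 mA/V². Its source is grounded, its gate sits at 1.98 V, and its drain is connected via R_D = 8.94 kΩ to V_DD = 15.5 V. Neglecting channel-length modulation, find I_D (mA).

I_D = 0.555 mA

V_GS = V_G = 1.98 V, so V_ov = 1.98 − 1.39 = 0.59 V.
Assume saturation: I_D = ½ k_n V_ov² = 0.5 × 3.19 × 0.59² = 0.555 mA, giving V_DS = V_DD − I_D R_D = 15.5 − 0.555 × 8.94 = 10.5 V.
V_DS = 10.5 V ≥ V_ov = 0.59 V, confirming saturation.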